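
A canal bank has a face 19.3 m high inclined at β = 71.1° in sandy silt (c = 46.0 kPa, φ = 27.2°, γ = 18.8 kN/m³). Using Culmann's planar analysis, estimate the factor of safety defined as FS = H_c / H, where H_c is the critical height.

H_c = (4c/γ) · sinβ cosφ / [1 − cos(β − φ)]
    = (4·46.0/18.8) · sin71.1°·cos27.2° / [1 − cos43.9°]
    = 9.787 · 0.8415 / 0.2794 = 29.47 m
FS = H_c / H = 29.47 / 19.3 = 1.527

FS = 1.53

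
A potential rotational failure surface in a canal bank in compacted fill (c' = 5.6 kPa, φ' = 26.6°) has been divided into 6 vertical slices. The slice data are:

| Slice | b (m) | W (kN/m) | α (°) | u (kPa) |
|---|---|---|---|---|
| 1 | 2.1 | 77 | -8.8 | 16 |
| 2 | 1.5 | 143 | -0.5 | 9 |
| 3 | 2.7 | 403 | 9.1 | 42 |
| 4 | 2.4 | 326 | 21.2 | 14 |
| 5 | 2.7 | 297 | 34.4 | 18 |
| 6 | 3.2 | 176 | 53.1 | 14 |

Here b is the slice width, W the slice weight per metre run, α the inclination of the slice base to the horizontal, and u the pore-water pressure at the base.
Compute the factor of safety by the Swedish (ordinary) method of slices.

FS = 1.19

Ordinary method of slices: FS = Σ[c'·Δl_i + (W_i cosα_i − u_i·Δl_i)·tanφ'] / Σ W_i sinα_i, with Δl_i = b_i / cosα_i.
Slice 1: Δl = 2.1/cos(-8.8°) = 2.125 m; N'_1 = 77·cos(-8.8°) − 16·2.125 = 42.1; c'Δl = 11.90; W sinα = -11.8
Slice 2: Δl = 1.5/cos(-0.5°) = 1.500 m; N'_2 = 143·cos(-0.5°) − 9·1.500 = 129.5; c'Δl = 8.40; W sinα = -1.2
Slice 3: Δl = 2.7/cos9.1° = 2.734 m; N'_3 = 403·cos9.1° − 42·2.734 = 283.1; c'Δl = 15.31; W sinα = 63.7
Slice 4: Δl = 2.4/cos21.2° = 2.574 m; N'_4 = 326·cos21.2° − 14·2.574 = 267.9; c'Δl = 14.42; W sinα = 117.9
Slice 5: Δl = 2.7/cos34.4° = 3.272 m; N'_5 = 297·cos34.4° − 18·3.272 = 186.2; c'Δl = 18.32; W sinα = 167.8
Slice 6: Δl = 3.2/cos53.1° = 5.330 m; N'_6 = 176·cos53.1° − 14·5.330 = 31.1; c'Δl = 29.85; W sinα = 140.7
Σc'Δl = 98.2 kN/m; ΣN' = 939.8 kN/m; ΣW sinα = 477.1 kN/m
Resisting = 98.2 + 939.8·tan26.6° = 98.2 + 470.6 = 568.8 kN/m
FS = 568.8 / 477.1 = 1.192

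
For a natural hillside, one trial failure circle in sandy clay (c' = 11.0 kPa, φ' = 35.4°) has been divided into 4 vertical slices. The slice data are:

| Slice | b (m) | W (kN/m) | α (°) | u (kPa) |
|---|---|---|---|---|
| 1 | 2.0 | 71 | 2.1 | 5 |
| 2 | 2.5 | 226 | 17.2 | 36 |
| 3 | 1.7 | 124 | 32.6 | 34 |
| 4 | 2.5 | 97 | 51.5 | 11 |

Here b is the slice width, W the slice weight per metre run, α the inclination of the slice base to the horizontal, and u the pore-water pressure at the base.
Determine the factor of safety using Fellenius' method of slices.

Ordinary method of slices: FS = Σ[c'·Δl_i + (W_i cosα_i − u_i·Δl_i)·tanφ'] / Σ W_i sinα_i, with Δl_i = b_i / cosα_i.
Slice 1: Δl = 2.0/cos2.1° = 2.001 m; N'_1 = 71·cos2.1° − 5·2.001 = 60.9; c'Δl = 22.01; W sinα = 2.6
Slice 2: Δl = 2.5/cos17.2° = 2.617 m; N'_2 = 226·cos17.2° − 36·2.617 = 121.7; c'Δl = 28.79; W sinα = 66.8
Slice 3: Δl = 1.7/cos32.6° = 2.018 m; N'_3 = 124·cos32.6° − 34·2.018 = 35.9; c'Δl = 22.20; W sinα = 66.8
Slice 4: Δl = 2.5/cos51.5° = 4.016 m; N'_4 = 97·cos51.5° − 11·4.016 = 16.2; c'Δl = 44.18; W sinα = 75.9
Σc'Δl = 117.2 kN/m; ΣN' = 234.7 kN/m; ΣW sinα = 212.2 kN/m
Resisting = 117.2 + 234.7·tan35.4° = 117.2 + 166.8 = 284.0 kN/m
FS = 284.0 / 212.2 = 1.338

FS = 1.34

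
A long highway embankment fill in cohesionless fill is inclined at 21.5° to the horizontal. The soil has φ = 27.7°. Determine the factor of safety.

FS = 1.33

For a dry cohesionless infinite slope the factor of safety is FS = tanφ / tanβ.
FS = tan27.7° / tan21.5° = 0.5250 / 0.3939 = 1.333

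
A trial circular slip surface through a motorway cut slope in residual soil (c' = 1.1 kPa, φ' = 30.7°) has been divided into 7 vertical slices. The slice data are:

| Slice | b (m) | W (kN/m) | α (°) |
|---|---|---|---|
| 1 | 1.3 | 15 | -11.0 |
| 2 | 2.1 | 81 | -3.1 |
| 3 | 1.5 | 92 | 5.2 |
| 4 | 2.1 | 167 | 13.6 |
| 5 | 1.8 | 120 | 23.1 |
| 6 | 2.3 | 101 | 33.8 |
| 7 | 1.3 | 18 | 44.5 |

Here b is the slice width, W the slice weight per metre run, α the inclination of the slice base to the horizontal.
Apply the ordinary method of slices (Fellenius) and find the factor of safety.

Ordinary method of slices: FS = Σ[c'·Δl_i + (W_i cosα_i)·tanφ'] / Σ W_i sinα_i, with Δl_i = b_i / cosα_i.
Slice 1: Δl = 1.3/cos(-11.0°) = 1.324 m; N'_1 = 15·cos(-11.0°) = 14.7; c'Δl = 1.46; W sinα = -2.9
Slice 2: Δl = 2.1/cos(-3.1°) = 2.103 m; N'_2 = 81·cos(-3.1°) = 80.9; c'Δl = 2.31; W sinα = -4.4
Slice 3: Δl = 1.5/cos5.2° = 1.506 m; N'_3 = 92·cos5.2° = 91.6; c'Δl = 1.66; W sinα = 8.3
Slice 4: Δl = 2.1/cos13.6° = 2.161 m; N'_4 = 167·cos13.6° = 162.3; c'Δl = 2.38; W sinα = 39.3
Slice 5: Δl = 1.8/cos23.1° = 1.957 m; N'_5 = 120·cos23.1° = 110.4; c'Δl = 2.15; W sinα = 47.1
Slice 6: Δl = 2.3/cos33.8° = 2.768 m; N'_6 = 101·cos33.8° = 83.9; c'Δl = 3.04; W sinα = 56.2
Slice 7: Δl = 1.3/cos44.5° = 1.823 m; N'_7 = 18·cos44.5° = 12.8; c'Δl = 2.00; W sinα = 12.6
Σc'Δl = 15.0 kN/m; ΣN' = 556.7 kN/m; ΣW sinα = 156.2 kN/m
Resisting = 15.0 + 556.7·tan30.7° = 15.0 + 330.5 = 345.5 kN/m
FS = 345.5 / 156.2 = 2.212

FS = 2.21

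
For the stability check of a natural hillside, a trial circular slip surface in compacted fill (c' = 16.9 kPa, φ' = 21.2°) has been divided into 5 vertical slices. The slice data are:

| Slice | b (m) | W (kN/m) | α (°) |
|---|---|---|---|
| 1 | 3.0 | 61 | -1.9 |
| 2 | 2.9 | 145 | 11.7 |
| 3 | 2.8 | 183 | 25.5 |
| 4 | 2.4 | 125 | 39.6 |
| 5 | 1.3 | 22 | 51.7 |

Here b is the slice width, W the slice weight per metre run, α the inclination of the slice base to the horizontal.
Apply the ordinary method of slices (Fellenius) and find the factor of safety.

FS = 2.10

Ordinary method of slices: FS = Σ[c'·Δl_i + (W_i cosα_i)·tanφ'] / Σ W_i sinα_i, with Δl_i = b_i / cosα_i.
Slice 1: Δl = 3.0/cos(-1.9°) = 3.002 m; N'_1 = 61·cos(-1.9°) = 61.0; c'Δl = 50.73; W sinα = -2.0
Slice 2: Δl = 2.9/cos11.7° = 2.962 m; N'_2 = 145·cos11.7° = 142.0; c'Δl = 50.05; W sinα = 29.4
Slice 3: Δl = 2.8/cos25.5° = 3.102 m; N'_3 = 183·cos25.5° = 165.2; c'Δl = 52.43; W sinα = 78.8
Slice 4: Δl = 2.4/cos39.6° = 3.115 m; N'_4 = 125·cos39.6° = 96.3; c'Δl = 52.64; W sinα = 79.7
Slice 5: Δl = 1.3/cos51.7° = 2.098 m; N'_5 = 22·cos51.7° = 13.6; c'Δl = 35.45; W sinα = 17.3
Σc'Δl = 241.3 kN/m; ΣN' = 478.1 kN/m; ΣW sinα = 203.1 kN/m
Resisting = 241.3 + 478.1·tan21.2° = 241.3 + 185.4 = 426.7 kN/m
FS = 426.7 / 203.1 = 2.101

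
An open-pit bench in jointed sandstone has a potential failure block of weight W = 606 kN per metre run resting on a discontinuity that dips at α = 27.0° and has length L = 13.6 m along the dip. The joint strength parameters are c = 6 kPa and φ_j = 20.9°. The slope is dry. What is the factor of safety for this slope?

FS = 1.05

Resolving the block weight along and normal to the plane and applying the Mohr–Coulomb strength on the joint:
N' = W cosα = 606·cos27.0° = 539.9 kN/m
Driving force T = W sinα = 606·sin27.0° = 275.1 kN/m
Resisting force R = c·L + N'·tanφ_j = 6·13.6 + 539.9·tan20.9° = 81.6 + 206.2 = 287.8 kN/m
FS = R / T = 287.8 / 275.1 = 1.046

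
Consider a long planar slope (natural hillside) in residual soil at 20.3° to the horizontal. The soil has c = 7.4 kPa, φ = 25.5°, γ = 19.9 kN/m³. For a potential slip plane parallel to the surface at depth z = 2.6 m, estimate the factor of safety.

FS = 1.73

For an infinite slope with a slip plane parallel to the surface (no pore pressure): FS = [c + γz cos²β tanφ] / [γz sinβ cosβ].
γz = 19.9·2.6 = 51.74 kN/m²
Numerator = 7.4 + 51.74·cos²20.3°·tan25.5° = 7.4 + 51.74·0.8796·0.4770 = 29.108 kPa
Denominator = 51.74·sin20.3°·cos20.3° = 51.74·0.3469·0.9379 = 16.836 kPa
FS = 29.108 / 16.836 = 1.729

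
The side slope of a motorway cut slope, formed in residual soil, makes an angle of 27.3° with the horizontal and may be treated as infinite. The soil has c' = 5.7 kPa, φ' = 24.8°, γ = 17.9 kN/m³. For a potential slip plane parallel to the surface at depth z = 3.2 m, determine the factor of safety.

FS = 1.14

For an infinite slope with a slip plane parallel to the surface (no pore pressure): FS = [c' + γz cos²β tanφ'] / [γz sinβ cosβ].
γz = 17.9·3.2 = 57.28 kN/m²
Numerator = 5.7 + 57.28·cos²27.3°·tan24.8° = 5.7 + 57.28·0.7896·0.4621 = 26.599 kPa
Denominator = 57.28·sin27.3°·cos27.3° = 57.28·0.4586·0.8886 = 23.345 kPa
FS = 26.599 / 23.345 = 1.139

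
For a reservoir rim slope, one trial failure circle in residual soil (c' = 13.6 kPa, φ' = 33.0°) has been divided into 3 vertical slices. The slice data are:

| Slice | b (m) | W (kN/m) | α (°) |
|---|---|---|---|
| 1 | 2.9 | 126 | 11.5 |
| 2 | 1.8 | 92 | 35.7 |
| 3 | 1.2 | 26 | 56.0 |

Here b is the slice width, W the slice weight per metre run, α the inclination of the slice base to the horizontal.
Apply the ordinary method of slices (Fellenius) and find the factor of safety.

Ordinary method of slices: FS = Σ[c'·Δl_i + (W_i cosα_i)·tanφ'] / Σ W_i sinα_i, with Δl_i = b_i / cosα_i.
Slice 1: Δl = 2.9/cos11.5° = 2.959 m; N'_1 = 126·cos11.5° = 123.5; c'Δl = 40.25; W sinα = 25.1
Slice 2: Δl = 1.8/cos35.7° = 2.217 m; N'_2 = 92·cos35.7° = 74.7; c'Δl = 30.14; W sinα = 53.7
Slice 3: Δl = 1.2/cos56.0° = 2.146 m; N'_3 = 26·cos56.0° = 14.5; c'Δl = 29.18; W sinα = 21.6
Σc'Δl = 99.6 kN/m; ΣN' = 212.7 kN/m; ΣW sinα = 100.4 kN/m
Resisting = 99.6 + 212.7·tan33.0° = 99.6 + 138.1 = 237.7 kN/m
FS = 237.7 / 100.4 = 2.369

FS = 2.37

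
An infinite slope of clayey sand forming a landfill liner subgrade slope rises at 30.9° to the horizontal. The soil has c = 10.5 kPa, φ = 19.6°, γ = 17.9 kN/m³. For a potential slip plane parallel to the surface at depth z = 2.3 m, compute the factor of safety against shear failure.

FS = 1.17

For an infinite slope with a slip plane parallel to the surface (no pore pressure): FS = [c + γz cos²β tanφ] / [γz sinβ cosβ].
γz = 17.9·2.3 = 41.17 kN/m²
Numerator = 10.5 + 41.17·cos²30.9°·tan19.6° = 10.5 + 41.17·0.7363·0.3561 = 21.294 kPa
Denominator = 41.17·sin30.9°·cos30.9° = 41.17·0.5135·0.8581 = 18.142 kPa
FS = 21.294 / 18.142 = 1.174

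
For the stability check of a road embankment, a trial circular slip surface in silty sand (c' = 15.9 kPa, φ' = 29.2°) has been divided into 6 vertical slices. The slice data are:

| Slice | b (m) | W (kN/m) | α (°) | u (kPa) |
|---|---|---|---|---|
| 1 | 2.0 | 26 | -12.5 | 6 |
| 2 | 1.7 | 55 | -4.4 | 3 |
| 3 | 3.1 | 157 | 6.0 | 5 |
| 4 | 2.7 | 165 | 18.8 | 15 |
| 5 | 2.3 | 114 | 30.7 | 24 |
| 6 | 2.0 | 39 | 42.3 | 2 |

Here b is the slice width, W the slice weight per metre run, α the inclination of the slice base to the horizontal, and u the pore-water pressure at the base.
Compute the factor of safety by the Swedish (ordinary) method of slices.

FS = 3.12

Ordinary method of slices: FS = Σ[c'·Δl_i + (W_i cosα_i − u_i·Δl_i)·tanφ'] / Σ W_i sinα_i, with Δl_i = b_i / cosα_i.
Slice 1: Δl = 2.0/cos(-12.5°) = 2.049 m; N'_1 = 26·cos(-12.5°) − 6·2.049 = 13.1; c'Δl = 32.57; W sinα = -5.6
Slice 2: Δl = 1.7/cos(-4.4°) = 1.705 m; N'_2 = 55·cos(-4.4°) − 3·1.705 = 49.7; c'Δl = 27.11; W sinα = -4.2
Slice 3: Δl = 3.1/cos6.0° = 3.117 m; N'_3 = 157·cos6.0° − 5·3.117 = 140.6; c'Δl = 49.56; W sinα = 16.4
Slice 4: Δl = 2.7/cos18.8° = 2.852 m; N'_4 = 165·cos18.8° − 15·2.852 = 113.4; c'Δl = 45.35; W sinα = 53.2
Slice 5: Δl = 2.3/cos30.7° = 2.675 m; N'_5 = 114·cos30.7° − 24·2.675 = 33.8; c'Δl = 42.53; W sinα = 58.2
Slice 6: Δl = 2.0/cos42.3° = 2.704 m; N'_6 = 39·cos42.3° − 2·2.704 = 23.4; c'Δl = 42.99; W sinα = 26.2
Σc'Δl = 240.1 kN/m; ΣN' = 374.0 kN/m; ΣW sinα = 144.2 kN/m
Resisting = 240.1 + 374.0·tan29.2° = 240.1 + 209.0 = 449.2 kN/m
FS = 449.2 / 144.2 = 3.115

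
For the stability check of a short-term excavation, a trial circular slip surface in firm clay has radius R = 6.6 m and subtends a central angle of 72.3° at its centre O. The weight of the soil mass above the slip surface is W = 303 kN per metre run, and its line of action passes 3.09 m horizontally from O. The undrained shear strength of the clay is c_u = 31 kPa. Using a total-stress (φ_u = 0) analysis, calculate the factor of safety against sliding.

FS = 1.82

Taking moments about the centre O, the resisting moment is provided by the undrained shear strength acting along the arc:
Arc length L_a = R·θ = 6.6·(72.3°·π/180) = 6.6·1.2619 = 8.33 m
M_R = c_u·L_a·R = 31·8.33·6.6 = 1704.0 kN·m/m
M_D = W·d = 303·3.09 = 936.3 kN·m/m
FS = M_R / M_D = 1704.0 / 936.3 = 1.820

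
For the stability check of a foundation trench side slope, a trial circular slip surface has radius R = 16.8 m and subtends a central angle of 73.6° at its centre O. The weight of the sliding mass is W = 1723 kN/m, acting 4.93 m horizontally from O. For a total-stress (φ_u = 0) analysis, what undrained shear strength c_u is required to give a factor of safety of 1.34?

c_u = 31.4 kPa

FS = c_u·L_a·R / (W·d), so c_u = FS·W·d / (L_a·R).
Arc length L_a = R·θ = 16.8·(73.6°·π/180) = 16.8·1.2846 = 21.58 m
c_u = 1.34·1723·4.93 / (21.58·16.8) = 11382.5 / 362.55 = 31.40 kPa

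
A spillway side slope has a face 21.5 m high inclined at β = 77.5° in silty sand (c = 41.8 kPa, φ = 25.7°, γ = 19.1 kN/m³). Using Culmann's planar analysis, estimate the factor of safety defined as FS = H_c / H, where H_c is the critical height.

H_c = (4c/γ) · sinβ cosφ / [1 − cos(β − φ)]
    = (4·41.8/19.1) · sin77.5°·cos25.7° / [1 − cos51.8°]
    = 8.754 · 0.8797 / 0.3816 = 20.18 m
FS = H_c / H = 20.18 / 21.5 = 0.939

FS = 0.94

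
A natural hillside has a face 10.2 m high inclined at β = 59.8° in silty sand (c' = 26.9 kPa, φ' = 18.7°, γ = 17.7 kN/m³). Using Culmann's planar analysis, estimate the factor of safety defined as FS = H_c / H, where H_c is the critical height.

H_c = (4c'/γ) · sinβ cosφ' / [1 − cos(β − φ')]
    = (4·26.9/17.7) · sin59.8°·cos18.7° / [1 − cos41.1°]
    = 6.079 · 0.8186 / 0.2464 = 20.19 m
FS = H_c / H = 20.19 / 10.2 = 1.980

FS = 1.98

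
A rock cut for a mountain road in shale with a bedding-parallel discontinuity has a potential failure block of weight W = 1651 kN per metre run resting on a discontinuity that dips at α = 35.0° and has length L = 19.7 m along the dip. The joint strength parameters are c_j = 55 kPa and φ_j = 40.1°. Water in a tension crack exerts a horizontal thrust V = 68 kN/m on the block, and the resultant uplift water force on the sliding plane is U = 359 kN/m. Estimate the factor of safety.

Resolving the block weight along and normal to the plane and applying the Mohr–Coulomb strength on the joint:
N' = W cosα − U − V sinα = 1651·cos35.0° − 359 − 68·sin35.0° = 954.4 kN/m
Driving force T = W sinα + V cosα = 1651·sin35.0° + 68·cos35.0° = 1002.7 kN/m
Resisting force R = c_j·L + N'·tanφ_j = 55·19.7 + 954.4·tan40.1° = 1083.5 + 803.7 = 1887.2 kN/m
FS = R / T = 1887.2 / 1002.7 = 1.882

FS = 1.88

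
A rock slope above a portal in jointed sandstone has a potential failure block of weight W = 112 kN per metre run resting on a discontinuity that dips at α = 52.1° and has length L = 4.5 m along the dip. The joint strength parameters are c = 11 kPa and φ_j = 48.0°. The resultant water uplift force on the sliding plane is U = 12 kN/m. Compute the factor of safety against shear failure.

Resolving the block weight along and normal to the plane and applying the Mohr–Coulomb strength on the joint:
N' = W cosα − U = 112·cos52.1° − 12 = 56.8 kN/m
Driving force T = W sinα = 112·sin52.1° = 88.4 kN/m
Resisting force R = c·L + N'·tanφ_j = 11·4.5 + 56.8·tan48.0° = 49.5 + 63.1 = 112.6 kN/m
FS = R / T = 112.6 / 88.4 = 1.274

FS = 1.27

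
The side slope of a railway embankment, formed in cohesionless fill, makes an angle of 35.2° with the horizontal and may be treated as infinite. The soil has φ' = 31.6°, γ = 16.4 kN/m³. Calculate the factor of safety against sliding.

FS = 0.87

For a dry cohesionless infinite slope the factor of safety is FS = tanφ' / tanβ.
FS = tan31.6° / tan35.2° = 0.6152 / 0.7054 = 0.872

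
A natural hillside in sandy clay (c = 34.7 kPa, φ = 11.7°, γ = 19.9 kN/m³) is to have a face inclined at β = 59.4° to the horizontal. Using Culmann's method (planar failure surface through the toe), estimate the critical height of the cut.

Culmann's analysis gives the critical failure plane at α_cr = (β + φ)/2 = (59.4 + 11.7)/2 = 35.5°, and the critical height
H_c = (4c/γ) · sinβ cosφ / [1 − cos(β − φ)]
    = (4·34.7/19.9) · sin59.4°·cos11.7° / [1 − cos(47.7°)]
    = 6.975 · 0.8607·0.9792 / [1 − 0.6730]
    = 6.975 · 0.8429 / 0.3270
    = 17.98 m

H_c = 17.98 m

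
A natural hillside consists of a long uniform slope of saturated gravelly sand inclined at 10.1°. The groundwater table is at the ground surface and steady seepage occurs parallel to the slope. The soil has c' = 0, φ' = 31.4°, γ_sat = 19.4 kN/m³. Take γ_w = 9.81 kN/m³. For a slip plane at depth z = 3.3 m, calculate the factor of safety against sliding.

FS = 1.69

With seepage parallel to the slope and the water table at the surface, the effective normal stress on the slip plane uses the buoyant unit weight γ' = γ_sat − γ_w while the driving shear stress uses γ_sat:
FS = [c' + γ' z cos²β tanφ'] / [γ_sat z sinβ cosβ]
(For c' = 0 this reduces to FS = (γ'/γ_sat)·tanφ'/tanβ.)
γ' = 19.4 − 9.81 = 9.59 kN/m³
Numerator = 0.0 + 9.59·3.3·cos²10.1°·tan31.4° = 0.0 + 9.59·3.3·0.9692·0.6104 = 18.723 kPa
Denominator = 19.4·3.3·sin10.1°·cos10.1° = 19.4·3.3·0.1754·0.9845 = 11.053 kPa
FS = 18.723 / 11.053 = 1.694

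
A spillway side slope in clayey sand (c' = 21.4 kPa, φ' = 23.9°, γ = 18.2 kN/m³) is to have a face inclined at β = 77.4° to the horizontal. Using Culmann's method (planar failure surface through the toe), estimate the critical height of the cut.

H_c = 10.36 m

Culmann's analysis gives the critical failure plane at α_cr = (β + φ')/2 = (77.4 + 23.9)/2 = 50.7°, and the critical height
H_c = (4c'/γ) · sinβ cosφ' / [1 − cos(β − φ')]
    = (4·21.4/18.2) · sin77.4°·cos23.9° / [1 − cos(53.5°)]
    = 4.703 · 0.9759·0.9143 / [1 − 0.5948]
    = 4.703 · 0.8922 / 0.4052
    = 10.36 m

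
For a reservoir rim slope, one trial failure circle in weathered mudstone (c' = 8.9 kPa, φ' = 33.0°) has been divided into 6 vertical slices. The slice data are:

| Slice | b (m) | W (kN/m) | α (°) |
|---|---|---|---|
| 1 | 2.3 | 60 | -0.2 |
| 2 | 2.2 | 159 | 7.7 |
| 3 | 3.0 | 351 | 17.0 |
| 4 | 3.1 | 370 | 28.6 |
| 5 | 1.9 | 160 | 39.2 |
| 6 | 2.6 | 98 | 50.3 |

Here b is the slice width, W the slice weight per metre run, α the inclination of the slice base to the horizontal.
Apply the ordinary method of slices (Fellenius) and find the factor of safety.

FS = 1.78

Ordinary method of slices: FS = Σ[c'·Δl_i + (W_i cosα_i)·tanφ'] / Σ W_i sinα_i, with Δl_i = b_i / cosα_i.
Slice 1: Δl = 2.3/cos(-0.2°) = 2.300 m; N'_1 = 60·cos(-0.2°) = 60.0; c'Δl = 20.47; W sinα = -0.2
Slice 2: Δl = 2.2/cos7.7° = 2.220 m; N'_2 = 159·cos7.7° = 157.6; c'Δl = 19.76; W sinα = 21.3
Slice 3: Δl = 3.0/cos17.0° = 3.137 m; N'_3 = 351·cos17.0° = 335.7; c'Δl = 27.92; W sinα = 102.6
Slice 4: Δl = 3.1/cos28.6° = 3.531 m; N'_4 = 370·cos28.6° = 324.9; c'Δl = 31.42; W sinα = 177.1
Slice 5: Δl = 1.9/cos39.2° = 2.452 m; N'_5 = 160·cos39.2° = 124.0; c'Δl = 21.82; W sinα = 101.1
Slice 6: Δl = 2.6/cos50.3° = 4.070 m; N'_6 = 98·cos50.3° = 62.6; c'Δl = 36.23; W sinα = 75.4
Σc'Δl = 157.6 kN/m; ΣN' = 1064.7 kN/m; ΣW sinα = 477.4 kN/m
Resisting = 157.6 + 1064.7·tan33.0° = 157.6 + 691.4 = 849.0 kN/m
FS = 849.0 / 477.4 = 1.779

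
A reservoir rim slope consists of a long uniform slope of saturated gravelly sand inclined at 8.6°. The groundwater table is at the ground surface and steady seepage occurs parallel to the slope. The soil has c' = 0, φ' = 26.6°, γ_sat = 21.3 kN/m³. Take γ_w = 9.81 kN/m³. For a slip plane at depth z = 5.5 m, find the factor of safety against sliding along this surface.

With seepage parallel to the slope and the water table at the surface, the effective normal stress on the slip plane uses the buoyant unit weight γ' = γ_sat − γ_w while the driving shear stress uses γ_sat:
FS = [c' + γ' z cos²β tanφ'] / [γ_sat z sinβ cosβ]
(For c' = 0 this reduces to FS = (γ'/γ_sat)·tanφ'/tanβ.)
γ' = 21.3 − 9.81 = 11.49 kN/m³
Numerator = 0.0 + 11.49·5.5·cos²8.6°·tan26.6° = 0.0 + 11.49·5.5·0.9776·0.5008 = 30.938 kPa
Denominator = 21.3·5.5·sin8.6°·cos8.6° = 21.3·5.5·0.1495·0.9888 = 17.321 kPa
FS = 30.938 / 17.321 = 1.786

FS = 1.79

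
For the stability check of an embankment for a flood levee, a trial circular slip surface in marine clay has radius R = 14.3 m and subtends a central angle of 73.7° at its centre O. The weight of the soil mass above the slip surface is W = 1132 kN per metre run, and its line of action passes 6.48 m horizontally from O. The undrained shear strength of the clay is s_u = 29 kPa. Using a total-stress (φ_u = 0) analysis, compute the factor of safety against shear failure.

Taking moments about the centre O, the resisting moment is provided by the undrained shear strength acting along the arc:
Arc length L_a = R·θ = 14.3·(73.7°·π/180) = 14.3·1.2863 = 18.39 m
M_R = s_u·L_a·R = 29·18.39·14.3 = 7628.1 kN·m/m
M_D = W·d = 1132·6.48 = 7335.4 kN·m/m
FS = M_R / M_D = 7628.1 / 7335.4 = 1.040

FS = 1.04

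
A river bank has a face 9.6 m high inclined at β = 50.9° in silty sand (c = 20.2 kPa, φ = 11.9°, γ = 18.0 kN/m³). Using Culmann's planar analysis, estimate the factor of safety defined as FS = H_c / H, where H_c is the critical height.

FS = 1.59

H_c = (4c/γ) · sinβ cosφ / [1 − cos(β − φ)]
    = (4·20.2/18.0) · sin50.9°·cos11.9° / [1 − cos39.0°]
    = 4.489 · 0.7594 / 0.2229 = 15.30 m
FS = H_c / H = 15.30 / 9.6 = 1.593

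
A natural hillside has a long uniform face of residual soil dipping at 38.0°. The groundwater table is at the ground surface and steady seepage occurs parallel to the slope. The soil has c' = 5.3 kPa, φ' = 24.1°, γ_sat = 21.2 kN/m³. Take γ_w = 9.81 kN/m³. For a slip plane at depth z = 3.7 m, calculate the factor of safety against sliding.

With seepage parallel to the slope and the water table at the surface, the effective normal stress on the slip plane uses the buoyant unit weight γ' = γ_sat − γ_w while the driving shear stress uses γ_sat:
FS = [c' + γ' z cos²β tanφ'] / [γ_sat z sinβ cosβ]
γ' = 21.2 − 9.81 = 11.39 kN/m³
Numerator = 5.3 + 11.39·3.7·cos²38.0°·tan24.1° = 5.3 + 11.39·3.7·0.6210·0.4473 = 17.006 kPa
Denominator = 21.2·3.7·sin38.0°·cos38.0° = 21.2·3.7·0.6157·0.7880 = 38.055 kPa
FS = 17.006 / 38.055 = 0.447

FS = 0.45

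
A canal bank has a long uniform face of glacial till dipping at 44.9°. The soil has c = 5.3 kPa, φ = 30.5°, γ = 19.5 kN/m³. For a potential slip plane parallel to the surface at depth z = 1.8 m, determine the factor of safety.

For an infinite slope with a slip plane parallel to the surface (no pore pressure): FS = [c + γz cos²β tanφ] / [γz sinβ cosβ].
γz = 19.5·1.8 = 35.10 kN/m²
Numerator = 5.3 + 35.10·cos²44.9°·tan30.5° = 5.3 + 35.10·0.5017·0.5890 = 15.674 kPa
Denominator = 35.10·sin44.9°·cos44.9° = 35.10·0.7059·0.7083 = 17.550 kPa
FS = 15.674 / 17.550 = 0.893

FS = 0.89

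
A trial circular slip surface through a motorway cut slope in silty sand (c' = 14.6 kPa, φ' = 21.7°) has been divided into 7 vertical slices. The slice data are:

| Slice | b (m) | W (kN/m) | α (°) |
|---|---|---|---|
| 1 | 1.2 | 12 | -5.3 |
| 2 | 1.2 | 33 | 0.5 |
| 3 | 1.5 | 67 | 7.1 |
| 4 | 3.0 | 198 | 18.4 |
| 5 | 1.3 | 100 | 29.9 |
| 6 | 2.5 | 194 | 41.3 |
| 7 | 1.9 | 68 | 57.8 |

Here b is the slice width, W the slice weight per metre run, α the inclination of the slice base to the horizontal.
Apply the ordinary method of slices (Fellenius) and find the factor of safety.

Ordinary method of slices: FS = Σ[c'·Δl_i + (W_i cosα_i)·tanφ'] / Σ W_i sinα_i, with Δl_i = b_i / cosα_i.
Slice 1: Δl = 1.2/cos(-5.3°) = 1.205 m; N'_1 = 12·cos(-5.3°) = 11.9; c'Δl = 17.60; W sinα = -1.1
Slice 2: Δl = 1.2/cos0.5° = 1.200 m; N'_2 = 33·cos0.5° = 33.0; c'Δl = 17.52; W sinα = 0.3
Slice 3: Δl = 1.5/cos7.1° = 1.512 m; N'_3 = 67·cos7.1° = 66.5; c'Δl = 22.07; W sinα = 8.3
Slice 4: Δl = 3.0/cos18.4° = 3.162 m; N'_4 = 198·cos18.4° = 187.9; c'Δl = 46.16; W sinα = 62.5
Slice 5: Δl = 1.3/cos29.9° = 1.500 m; N'_5 = 100·cos29.9° = 86.7; c'Δl = 21.89; W sinα = 49.8
Slice 6: Δl = 2.5/cos41.3° = 3.328 m; N'_6 = 194·cos41.3° = 145.7; c'Δl = 48.58; W sinα = 128.0
Slice 7: Δl = 1.9/cos57.8° = 3.566 m; N'_7 = 68·cos57.8° = 36.2; c'Δl = 52.06; W sinα = 57.5
Σc'Δl = 225.9 kN/m; ΣN' = 568.0 kN/m; ΣW sinα = 305.4 kN/m
Resisting = 225.9 + 568.0·tan21.7° = 225.9 + 226.0 = 451.9 kN/m
FS = 451.9 / 305.4 = 1.480

FS = 1.48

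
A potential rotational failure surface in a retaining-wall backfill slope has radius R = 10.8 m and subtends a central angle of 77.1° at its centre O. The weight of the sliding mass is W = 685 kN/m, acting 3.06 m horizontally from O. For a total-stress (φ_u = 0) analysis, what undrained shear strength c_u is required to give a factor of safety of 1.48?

c_u = 19.8 kPa

FS = c_u·L_a·R / (W·d), so c_u = FS·W·d / (L_a·R).
Arc length L_a = R·θ = 10.8·(77.1°·π/180) = 10.8·1.3456 = 14.53 m
c_u = 1.48·685·3.06 / (14.53·10.8) = 3102.2 / 156.96 = 19.76 kPa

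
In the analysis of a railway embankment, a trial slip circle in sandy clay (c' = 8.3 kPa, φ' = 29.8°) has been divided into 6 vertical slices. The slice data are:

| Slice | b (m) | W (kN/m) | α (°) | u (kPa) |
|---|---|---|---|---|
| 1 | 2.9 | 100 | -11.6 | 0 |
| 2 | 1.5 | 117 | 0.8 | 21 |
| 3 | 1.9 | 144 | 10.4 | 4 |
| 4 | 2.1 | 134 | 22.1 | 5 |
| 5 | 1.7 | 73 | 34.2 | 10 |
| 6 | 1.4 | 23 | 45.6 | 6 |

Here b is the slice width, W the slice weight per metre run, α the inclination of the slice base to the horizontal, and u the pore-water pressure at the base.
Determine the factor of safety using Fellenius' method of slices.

FS = 3.27

Ordinary method of slices: FS = Σ[c'·Δl_i + (W_i cosα_i − u_i·Δl_i)·tanφ'] / Σ W_i sinα_i, with Δl_i = b_i / cosα_i.
Slice 1: Δl = 2.9/cos(-11.6°) = 2.960 m; N'_1 = 100·cos(-11.6°) − 0·2.960 = 98.0; c'Δl = 24.57; W sinα = -20.1
Slice 2: Δl = 1.5/cos0.8° = 1.500 m; N'_2 = 117·cos0.8° − 21·1.500 = 85.5; c'Δl = 12.45; W sinα = 1.6
Slice 3: Δl = 1.9/cos10.4° = 1.932 m; N'_3 = 144·cos10.4° − 4·1.932 = 133.9; c'Δl = 16.03; W sinα = 26.0
Slice 4: Δl = 2.1/cos22.1° = 2.267 m; N'_4 = 134·cos22.1° − 5·2.267 = 112.8; c'Δl = 18.81; W sinα = 50.4
Slice 5: Δl = 1.7/cos34.2° = 2.055 m; N'_5 = 73·cos34.2° − 10·2.055 = 39.8; c'Δl = 17.06; W sinα = 41.0
Slice 6: Δl = 1.4/cos45.6° = 2.001 m; N'_6 = 23·cos45.6° − 6·2.001 = 4.1; c'Δl = 16.61; W sinα = 16.4
Σc'Δl = 105.5 kN/m; ΣN' = 474.1 kN/m; ΣW sinα = 115.4 kN/m
Resisting = 105.5 + 474.1·tan29.8° = 105.5 + 271.5 = 377.0 kN/m
FS = 377.0 / 115.4 = 3.267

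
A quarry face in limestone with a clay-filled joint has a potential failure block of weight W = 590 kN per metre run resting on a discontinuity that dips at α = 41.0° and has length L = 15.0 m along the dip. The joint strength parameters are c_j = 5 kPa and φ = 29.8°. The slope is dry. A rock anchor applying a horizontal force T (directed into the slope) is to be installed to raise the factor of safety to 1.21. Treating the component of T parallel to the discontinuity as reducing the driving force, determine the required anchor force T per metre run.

T = 107 kN/m

Resolving forces along and normal to the sliding plane, with the horizontal anchor force T adding T·sinα to the effective normal force and T·cosα acting up the plane against the driving force:
FS = [c_jL + (W cosα + T sinα) tanφ] / [W sinα − T cosα]
Without the anchor: N' = 445.3 kN/m, driving T_d = 387.1 kN/m, resisting R = 5·15.0 + 445.3·tan29.8° = 330.0 kN/m, FS = 0.85.
Setting FS = 1.21 and solving for T:
1.21·(387.1 − T cos41.0°) = 330.0 + T sin41.0°·tan29.8°
T·(sin41.0°·tan29.8° + 1.21·cos41.0°) = 1.21·387.1 − 330.0
T·(0.6561·0.5727 + 1.21·0.7547) = 468.4 − 330.0 = 138.3
T·1.2889 = 138.3
T = 107.3 kN/m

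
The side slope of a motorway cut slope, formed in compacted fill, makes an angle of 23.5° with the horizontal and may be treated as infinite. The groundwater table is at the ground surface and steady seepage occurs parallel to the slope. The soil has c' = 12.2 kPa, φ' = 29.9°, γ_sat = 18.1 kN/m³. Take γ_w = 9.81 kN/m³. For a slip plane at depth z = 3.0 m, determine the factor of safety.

With seepage parallel to the slope and the water table at the surface, the effective normal stress on the slip plane uses the buoyant unit weight γ' = γ_sat − γ_w while the driving shear stress uses γ_sat:
FS = [c' + γ' z cos²β tanφ'] / [γ_sat z sinβ cosβ]
γ' = 18.1 − 9.81 = 8.29 kN/m³
Numerator = 12.2 + 8.29·3.0·cos²23.5°·tan29.9° = 12.2 + 8.29·3.0·0.8410·0.5750 = 24.227 kPa
Denominator = 18.1·3.0·sin23.5°·cos23.5° = 18.1·3.0·0.3987·0.9171 = 19.856 kPa
FS = 24.227 / 19.856 = 1.220

FS = 1.22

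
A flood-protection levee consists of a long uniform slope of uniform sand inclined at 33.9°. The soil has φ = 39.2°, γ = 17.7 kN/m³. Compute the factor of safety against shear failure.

For a dry cohesionless infinite slope the factor of safety is FS = tanφ / tanβ.
FS = tan39.2° / tan33.9° = 0.8156 / 0.6720 = 1.214

FS = 1.21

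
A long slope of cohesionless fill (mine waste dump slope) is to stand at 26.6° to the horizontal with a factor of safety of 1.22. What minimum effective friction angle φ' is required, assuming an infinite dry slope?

φ' = 31.4°

FS = tanφ'/tanβ ⇒ tanφ' = FS · tanβ = 1.22 · tan26.6° = 0.6109
φ' = arctan(0.6109) = 31.42°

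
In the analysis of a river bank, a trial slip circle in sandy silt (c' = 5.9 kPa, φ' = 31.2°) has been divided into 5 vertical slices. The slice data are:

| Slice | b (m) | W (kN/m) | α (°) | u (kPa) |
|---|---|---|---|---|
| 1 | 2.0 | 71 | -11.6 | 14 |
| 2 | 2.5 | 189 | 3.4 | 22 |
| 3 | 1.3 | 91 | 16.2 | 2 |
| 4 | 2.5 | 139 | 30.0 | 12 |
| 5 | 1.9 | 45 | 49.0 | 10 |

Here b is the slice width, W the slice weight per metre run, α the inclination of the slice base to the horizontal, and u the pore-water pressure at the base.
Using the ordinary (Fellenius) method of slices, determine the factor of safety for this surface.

Ordinary method of slices: FS = Σ[c'·Δl_i + (W_i cosα_i − u_i·Δl_i)·tanφ'] / Σ W_i sinα_i, with Δl_i = b_i / cosα_i.
Slice 1: Δl = 2.0/cos(-11.6°) = 2.042 m; N'_1 = 71·cos(-11.6°) − 14·2.042 = 41.0; c'Δl = 12.05; W sinα = -14.3
Slice 2: Δl = 2.5/cos3.4° = 2.504 m; N'_2 = 189·cos3.4° − 22·2.504 = 133.6; c'Δl = 14.78; W sinα = 11.2
Slice 3: Δl = 1.3/cos16.2° = 1.354 m; N'_3 = 91·cos16.2° − 2·1.354 = 84.7; c'Δl = 7.99; W sinα = 25.4
Slice 4: Δl = 2.5/cos30.0° = 2.887 m; N'_4 = 139·cos30.0° − 12·2.887 = 85.7; c'Δl = 17.03; W sinα = 69.5
Slice 5: Δl = 1.9/cos49.0° = 2.896 m; N'_5 = 45·cos49.0° − 10·2.896 = 0.6; c'Δl = 17.09; W sinα = 34.0
Σc'Δl = 68.9 kN/m; ΣN' = 345.5 kN/m; ΣW sinα = 125.8 kN/m
Resisting = 68.9 + 345.5·tan31.2° = 68.9 + 209.3 = 278.2 kN/m
FS = 278.2 / 125.8 = 2.212

FS = 2.21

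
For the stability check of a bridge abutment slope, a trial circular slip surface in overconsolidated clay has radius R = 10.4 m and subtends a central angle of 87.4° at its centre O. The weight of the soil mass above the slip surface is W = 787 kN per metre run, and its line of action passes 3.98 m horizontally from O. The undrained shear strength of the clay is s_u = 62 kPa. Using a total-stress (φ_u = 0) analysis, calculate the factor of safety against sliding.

FS = 3.27

Taking moments about the centre O, the resisting moment is provided by the undrained shear strength acting along the arc:
Arc length L_a = R·θ = 10.4·(87.4°·π/180) = 10.4·1.5254 = 15.86 m
M_R = s_u·L_a·R = 62·15.86·10.4 = 10229.3 kN·m/m
M_D = W·d = 787·3.98 = 3132.3 kN·m/m
FS = M_R / M_D = 10229.3 / 3132.3 = 3.266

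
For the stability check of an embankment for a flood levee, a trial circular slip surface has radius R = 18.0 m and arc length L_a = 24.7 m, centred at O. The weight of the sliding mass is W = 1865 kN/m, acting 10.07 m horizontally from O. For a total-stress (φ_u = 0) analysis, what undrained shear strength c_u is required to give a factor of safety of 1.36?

FS = c_u·L_a·R / (W·d), so c_u = FS·W·d / (L_a·R).
c_u = 1.36·1865·10.07 / (24.70·18.0) = 25541.5 / 444.60 = 57.45 kPa

c_u = 57.4 kPa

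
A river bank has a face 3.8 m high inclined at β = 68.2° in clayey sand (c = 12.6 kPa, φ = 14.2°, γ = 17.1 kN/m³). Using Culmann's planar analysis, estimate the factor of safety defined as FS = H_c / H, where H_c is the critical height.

H_c = (4c/γ) · sinβ cosφ / [1 − cos(β − φ)]
    = (4·12.6/17.1) · sin68.2°·cos14.2° / [1 − cos54.0°]
    = 2.947 · 0.9001 / 0.4122 = 6.44 m
FS = H_c / H = 6.44 / 3.8 = 1.694

FS = 1.69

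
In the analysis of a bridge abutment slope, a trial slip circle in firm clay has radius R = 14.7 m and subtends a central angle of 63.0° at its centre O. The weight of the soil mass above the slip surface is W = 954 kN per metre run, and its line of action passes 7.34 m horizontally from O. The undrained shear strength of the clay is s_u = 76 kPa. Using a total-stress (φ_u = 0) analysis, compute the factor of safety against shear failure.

FS = 2.58

Taking moments about the centre O, the resisting moment is provided by the undrained shear strength acting along the arc:
Arc length L_a = R·θ = 14.7·(63.0°·π/180) = 14.7·1.0996 = 16.16 m
M_R = s_u·L_a·R = 76·16.16·14.7 = 18057.9 kN·m/m
M_D = W·d = 954·7.34 = 7002.4 kN·m/m
FS = M_R / M_D = 18057.9 / 7002.4 = 2.579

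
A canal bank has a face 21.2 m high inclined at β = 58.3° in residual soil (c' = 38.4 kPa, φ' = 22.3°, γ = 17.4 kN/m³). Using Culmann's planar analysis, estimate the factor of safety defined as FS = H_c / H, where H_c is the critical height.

FS = 1.72

H_c = (4c'/γ) · sinβ cosφ' / [1 − cos(β − φ')]
    = (4·38.4/17.4) · sin58.3°·cos22.3° / [1 − cos36.0°]
    = 8.828 · 0.7872 / 0.1910 = 36.38 m
FS = H_c / H = 36.38 / 21.2 = 1.716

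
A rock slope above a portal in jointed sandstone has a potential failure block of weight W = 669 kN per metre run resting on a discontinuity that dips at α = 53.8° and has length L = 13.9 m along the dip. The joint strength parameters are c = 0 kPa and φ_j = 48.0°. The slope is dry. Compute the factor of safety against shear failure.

Resolving the block weight along and normal to the plane and applying the Mohr–Coulomb strength on the joint:
N' = W cosα = 669·cos53.8° = 395.1 kN/m
Driving force T = W sinα = 669·sin53.8° = 539.9 kN/m
Resisting force R = c·L + N'·tanφ_j = 0·13.9 + 395.1·tan48.0° = 0.0 + 438.8 = 438.8 kN/m
FS = R / T = 438.8 / 539.9 = 0.813

FS = 0.81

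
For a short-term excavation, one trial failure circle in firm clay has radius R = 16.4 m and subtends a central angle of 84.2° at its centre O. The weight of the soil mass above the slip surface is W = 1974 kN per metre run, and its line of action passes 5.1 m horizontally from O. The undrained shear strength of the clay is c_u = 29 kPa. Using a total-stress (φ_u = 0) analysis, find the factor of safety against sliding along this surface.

FS = 1.14

Taking moments about the centre O, the resisting moment is provided by the undrained shear strength acting along the arc:
Arc length L_a = R·θ = 16.4·(84.2°·π/180) = 16.4·1.4696 = 24.10 m
M_R = c_u·L_a·R = 29·24.10·16.4 = 11462.4 kN·m/m
M_D = W·d = 1974·5.1 = 10067.4 kN·m/m
FS = M_R / M_D = 11462.4 / 10067.4 = 1.139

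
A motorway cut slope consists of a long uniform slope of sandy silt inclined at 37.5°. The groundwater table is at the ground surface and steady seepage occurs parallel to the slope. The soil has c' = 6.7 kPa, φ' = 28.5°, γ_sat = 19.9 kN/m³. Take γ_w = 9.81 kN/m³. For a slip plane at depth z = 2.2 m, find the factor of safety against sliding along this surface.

With seepage parallel to the slope and the water table at the surface, the effective normal stress on the slip plane uses the buoyant unit weight γ' = γ_sat − γ_w while the driving shear stress uses γ_sat:
FS = [c' + γ' z cos²β tanφ'] / [γ_sat z sinβ cosβ]
γ' = 19.9 − 9.81 = 10.09 kN/m³
Numerator = 6.7 + 10.09·2.2·cos²37.5°·tan28.5° = 6.7 + 10.09·2.2·0.6294·0.5430 = 14.286 kPa
Denominator = 19.9·2.2·sin37.5°·cos37.5° = 19.9·2.2·0.6088·0.7934 = 21.144 kPa
FS = 14.286 / 21.144 = 0.676

FS = 0.68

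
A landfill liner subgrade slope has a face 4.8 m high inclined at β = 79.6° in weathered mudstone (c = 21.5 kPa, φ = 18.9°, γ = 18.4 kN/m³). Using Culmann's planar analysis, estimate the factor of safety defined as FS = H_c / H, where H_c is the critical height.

FS = 1.77

H_c = (4c/γ) · sinβ cosφ / [1 − cos(β − φ)]
    = (4·21.5/18.4) · sin79.6°·cos18.9° / [1 − cos60.7°]
    = 4.674 · 0.9305 / 0.5106 = 8.52 m
FS = H_c / H = 8.52 / 4.8 = 1.775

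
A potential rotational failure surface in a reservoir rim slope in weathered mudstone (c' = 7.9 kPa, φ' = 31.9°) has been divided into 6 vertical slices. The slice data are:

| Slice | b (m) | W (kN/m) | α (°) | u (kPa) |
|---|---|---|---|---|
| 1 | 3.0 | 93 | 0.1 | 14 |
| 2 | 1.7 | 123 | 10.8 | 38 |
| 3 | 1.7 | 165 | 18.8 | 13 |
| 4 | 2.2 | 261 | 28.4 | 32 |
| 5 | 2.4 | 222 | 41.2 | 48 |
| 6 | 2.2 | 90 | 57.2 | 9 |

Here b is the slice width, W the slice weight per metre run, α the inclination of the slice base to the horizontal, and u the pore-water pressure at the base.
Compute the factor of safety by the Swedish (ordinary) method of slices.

FS = 0.92

Ordinary method of slices: FS = Σ[c'·Δl_i + (W_i cosα_i − u_i·Δl_i)·tanφ'] / Σ W_i sinα_i, with Δl_i = b_i / cosα_i.
Slice 1: Δl = 3.0/cos0.1° = 3.000 m; N'_1 = 93·cos0.1° − 14·3.000 = 51.0; c'Δl = 23.70; W sinα = 0.2
Slice 2: Δl = 1.7/cos10.8° = 1.731 m; N'_2 = 123·cos10.8° − 38·1.731 = 55.1; c'Δl = 13.67; W sinα = 23.0
Slice 3: Δl = 1.7/cos18.8° = 1.796 m; N'_3 = 165·cos18.8° − 13·1.796 = 132.9; c'Δl = 14.19; W sinα = 53.2
Slice 4: Δl = 2.2/cos28.4° = 2.501 m; N'_4 = 261·cos28.4° − 32·2.501 = 149.6; c'Δl = 19.76; W sinα = 124.1
Slice 5: Δl = 2.4/cos41.2° = 3.190 m; N'_5 = 222·cos41.2° − 48·3.190 = 13.9; c'Δl = 25.20; W sinα = 146.2
Slice 6: Δl = 2.2/cos57.2° = 4.061 m; N'_6 = 90·cos57.2° − 9·4.061 = 12.2; c'Δl = 32.08; W sinα = 75.7
Σc'Δl = 128.6 kN/m; ΣN' = 414.6 kN/m; ΣW sinα = 422.4 kN/m
Resisting = 128.6 + 414.6·tan31.9° = 128.6 + 258.1 = 386.7 kN/m
FS = 386.7 / 422.4 = 0.915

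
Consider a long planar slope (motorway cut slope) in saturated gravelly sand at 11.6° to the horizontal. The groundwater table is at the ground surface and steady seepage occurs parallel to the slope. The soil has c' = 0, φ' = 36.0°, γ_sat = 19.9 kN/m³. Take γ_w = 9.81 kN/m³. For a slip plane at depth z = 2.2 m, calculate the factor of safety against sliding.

With seepage parallel to the slope and the water table at the surface, the effective normal stress on the slip plane uses the buoyant unit weight γ' = γ_sat − γ_w while the driving shear stress uses γ_sat:
FS = [c' + γ' z cos²β tanφ'] / [γ_sat z sinβ cosβ]
(For c' = 0 this reduces to FS = (γ'/γ_sat)·tanφ'/tanβ.)
γ' = 19.9 − 9.81 = 10.09 kN/m³
Numerator = 0.0 + 10.09·2.2·cos²11.6°·tan36.0° = 0.0 + 10.09·2.2·0.9596·0.7265 = 15.476 kPa
Denominator = 19.9·2.2·sin11.6°·cos11.6° = 19.9·2.2·0.2011·0.9796 = 8.623 kPa
FS = 15.476 / 8.623 = 1.795

FS = 1.79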